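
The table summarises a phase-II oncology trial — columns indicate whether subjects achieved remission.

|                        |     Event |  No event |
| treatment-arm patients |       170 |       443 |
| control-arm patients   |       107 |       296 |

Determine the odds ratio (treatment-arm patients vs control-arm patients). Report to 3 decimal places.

OR = (170 × 296) / (443 × 107) = 50320/47401 ≈ 1.062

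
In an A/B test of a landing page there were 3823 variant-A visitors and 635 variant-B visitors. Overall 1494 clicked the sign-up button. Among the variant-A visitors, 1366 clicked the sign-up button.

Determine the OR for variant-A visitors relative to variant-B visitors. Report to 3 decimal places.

OR = 2.202

variant-A visitors without the outcome: 3823 − 1366 = 2457
variant-B visitors with the outcome: 1494 − 1366 = 128
variant-B visitors without the outcome: 635 − 128 = 507
OR = (1366 × 507) / (2457 × 128) = 692562/314496 ≈ 2.202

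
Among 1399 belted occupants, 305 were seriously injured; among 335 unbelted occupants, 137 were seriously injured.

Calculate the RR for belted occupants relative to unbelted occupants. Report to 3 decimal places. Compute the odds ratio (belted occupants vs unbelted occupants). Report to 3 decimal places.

risk, belted occupants = 305/1399 = 0.2180
risk, unbelted occupants = 137/335 = 0.4090
RR = 0.2180 / 0.4090 = 0.533
odds, belted occupants = 305/1094 = 0.2788
odds, unbelted occupants = 137/198 = 0.6919
OR = 0.2788 / 0.6919 = 0.403

RR = 0.533; OR = 0.403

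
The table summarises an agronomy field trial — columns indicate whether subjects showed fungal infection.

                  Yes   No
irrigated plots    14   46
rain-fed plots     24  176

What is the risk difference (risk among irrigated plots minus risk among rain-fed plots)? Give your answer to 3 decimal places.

risk, irrigated plots = 14/60 = 0.2333
risk, rain-fed plots = 24/200 = 0.1200
risk difference = 0.2333 − 0.1200 = 0.113

RD = 0.113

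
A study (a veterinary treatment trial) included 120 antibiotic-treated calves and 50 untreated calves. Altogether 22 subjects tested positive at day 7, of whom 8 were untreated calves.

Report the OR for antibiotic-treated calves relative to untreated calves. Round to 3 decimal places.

OR = 0.693

antibiotic-treated calves with the outcome: 22 − 8 = 14
antibiotic-treated calves without the outcome: 120 − 14 = 106
untreated calves without the outcome: 50 − 8 = 42
OR = (14 × 42) / (106 × 8) = 588/848 ≈ 0.693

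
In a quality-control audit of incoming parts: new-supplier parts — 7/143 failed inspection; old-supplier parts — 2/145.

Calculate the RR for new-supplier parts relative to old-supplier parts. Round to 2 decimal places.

risk, new-supplier parts = 7/143 = 0.04895
risk, old-supplier parts = 2/145 = 0.01379
RR = 0.04895 / 0.01379 = 3.55

3.55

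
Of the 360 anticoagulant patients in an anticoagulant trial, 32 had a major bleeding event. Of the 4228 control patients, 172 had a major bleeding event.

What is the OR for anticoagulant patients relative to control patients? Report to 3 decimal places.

OR = (32 × 4056) / (328 × 172) = 129792/56416 ≈ 2.301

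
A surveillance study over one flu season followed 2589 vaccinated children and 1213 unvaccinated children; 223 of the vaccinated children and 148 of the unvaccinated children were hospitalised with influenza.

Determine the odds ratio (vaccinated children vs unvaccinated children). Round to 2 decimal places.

OR = (223 × 1065) / (2366 × 148) = 237495/350168 ≈ 0.68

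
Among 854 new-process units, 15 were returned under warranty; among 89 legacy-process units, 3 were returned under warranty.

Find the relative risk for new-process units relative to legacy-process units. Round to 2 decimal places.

risk, new-process units = 15/854 = 0.01756
risk, legacy-process units = 3/89 = 0.03371
RR = 0.01756 / 0.03371 = 0.52

RR ≈ 0.52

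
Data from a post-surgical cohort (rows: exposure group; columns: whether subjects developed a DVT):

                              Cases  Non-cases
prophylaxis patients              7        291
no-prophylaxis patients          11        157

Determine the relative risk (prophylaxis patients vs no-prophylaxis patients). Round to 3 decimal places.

risk, prophylaxis patients = 7/298 = 0.02349
risk, no-prophylaxis patients = 11/168 = 0.06548
RR = 0.02349 / 0.06548 = 0.359

RR = 0.359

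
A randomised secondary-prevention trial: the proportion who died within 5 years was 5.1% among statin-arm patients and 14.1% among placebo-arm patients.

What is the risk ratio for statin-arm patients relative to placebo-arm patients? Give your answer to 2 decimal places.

RR = 0.0510 / 0.1410 = 0.36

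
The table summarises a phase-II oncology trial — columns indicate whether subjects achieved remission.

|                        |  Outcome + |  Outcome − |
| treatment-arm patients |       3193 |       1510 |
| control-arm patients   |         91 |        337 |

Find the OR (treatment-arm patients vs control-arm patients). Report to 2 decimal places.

OR = (3193 × 337) / (1510 × 91) = 1076041/137410 ≈ 7.83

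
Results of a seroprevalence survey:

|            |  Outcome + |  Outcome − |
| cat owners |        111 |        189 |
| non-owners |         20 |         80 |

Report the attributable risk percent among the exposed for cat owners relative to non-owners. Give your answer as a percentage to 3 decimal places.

45.946%

risk, cat owners = 111/300 = 0.3700
risk, non-owners = 20/100 = 0.2000
AR% = (0.3700 − 0.2000) / 0.3700 = 0.4595 → 45.946%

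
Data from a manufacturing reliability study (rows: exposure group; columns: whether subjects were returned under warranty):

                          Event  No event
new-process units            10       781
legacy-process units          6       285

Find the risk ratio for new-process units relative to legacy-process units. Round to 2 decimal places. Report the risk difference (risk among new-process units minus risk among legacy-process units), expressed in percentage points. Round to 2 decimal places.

RR = 0.61; RD = -0.80

risk, new-process units = 10/791 = 0.01264
risk, legacy-process units = 6/291 = 0.02062
RR = 0.01264 / 0.02062 = 0.61
risk difference = 0.01264 − 0.02062 = -0.00798 → -0.80 percentage points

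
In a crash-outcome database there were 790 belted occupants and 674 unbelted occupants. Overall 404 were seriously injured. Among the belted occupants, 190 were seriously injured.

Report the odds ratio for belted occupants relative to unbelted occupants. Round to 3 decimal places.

belted occupants without the outcome: 790 − 190 = 600
unbelted occupants with the outcome: 404 − 190 = 214
unbelted occupants without the outcome: 674 − 214 = 460
odds, belted occupants = 190/600 = 0.3167
odds, unbelted occupants = 214/460 = 0.4652
OR = 0.3167 / 0.4652 = 0.681

OR ≈ 0.681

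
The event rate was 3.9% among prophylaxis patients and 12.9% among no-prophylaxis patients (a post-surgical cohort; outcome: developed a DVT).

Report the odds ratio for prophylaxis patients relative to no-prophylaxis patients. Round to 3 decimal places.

OR: 0.274

odds, prophylaxis patients = 0.03900/0.96100 = 0.04058
odds, no-prophylaxis patients = 0.12900/0.87100 = 0.14811
OR = 0.04058 / 0.14811 = 0.274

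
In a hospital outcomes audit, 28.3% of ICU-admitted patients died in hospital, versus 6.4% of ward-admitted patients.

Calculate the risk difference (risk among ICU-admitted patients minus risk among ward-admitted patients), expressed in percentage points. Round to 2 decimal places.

risk difference = 0.2830 − 0.0640 = 0.2190 → 21.90 percentage points

RD = 21.90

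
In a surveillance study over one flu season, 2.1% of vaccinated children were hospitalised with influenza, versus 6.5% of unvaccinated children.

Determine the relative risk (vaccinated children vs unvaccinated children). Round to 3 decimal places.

RR = 0.02100 / 0.06500 = 0.323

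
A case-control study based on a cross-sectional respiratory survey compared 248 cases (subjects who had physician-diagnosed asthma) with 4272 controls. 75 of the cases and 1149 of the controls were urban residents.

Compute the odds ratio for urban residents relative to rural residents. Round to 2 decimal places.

odds, urban residents = 75/1149 = 0.0653
odds, rural residents = 173/3123 = 0.0554
OR = 0.0653 / 0.0554 = 1.18

OR ≈ 1.18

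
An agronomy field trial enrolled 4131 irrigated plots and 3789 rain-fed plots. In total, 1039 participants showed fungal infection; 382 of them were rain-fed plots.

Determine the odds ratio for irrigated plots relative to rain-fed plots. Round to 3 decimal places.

1.687

irrigated plots with the outcome: 1039 − 382 = 657
irrigated plots without the outcome: 4131 − 657 = 3474
rain-fed plots without the outcome: 3789 − 382 = 3407
OR = (657 × 3407) / (3474 × 382) = 2238399/1327068 ≈ 1.687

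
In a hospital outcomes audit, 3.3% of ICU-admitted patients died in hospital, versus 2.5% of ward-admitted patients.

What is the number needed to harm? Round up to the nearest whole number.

absolute risk difference = 0.008000
1 / 0.008000 = 125.000 → round up → 125

125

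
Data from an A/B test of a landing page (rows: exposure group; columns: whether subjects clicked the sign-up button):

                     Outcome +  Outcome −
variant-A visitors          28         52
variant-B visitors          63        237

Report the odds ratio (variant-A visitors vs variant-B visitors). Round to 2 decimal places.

OR = (28 × 237) / (52 × 63) = 6636/3276 ≈ 2.03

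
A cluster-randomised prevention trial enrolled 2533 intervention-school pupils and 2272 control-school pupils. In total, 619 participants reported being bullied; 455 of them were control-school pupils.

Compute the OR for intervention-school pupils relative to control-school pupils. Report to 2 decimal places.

0.28

intervention-school pupils with the outcome: 619 − 455 = 164
intervention-school pupils without the outcome: 2533 − 164 = 2369
control-school pupils without the outcome: 2272 − 455 = 1817
OR = (164 × 1817) / (2369 × 455) = 297988/1077895 ≈ 0.28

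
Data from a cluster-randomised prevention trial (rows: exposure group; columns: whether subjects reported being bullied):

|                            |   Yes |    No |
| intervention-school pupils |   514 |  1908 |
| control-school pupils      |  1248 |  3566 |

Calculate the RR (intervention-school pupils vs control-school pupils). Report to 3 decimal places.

0.819

risk, intervention-school pupils = 514/2422 = 0.2122
risk, control-school pupils = 1248/4814 = 0.2592
RR = 0.2122 / 0.2592 = 0.819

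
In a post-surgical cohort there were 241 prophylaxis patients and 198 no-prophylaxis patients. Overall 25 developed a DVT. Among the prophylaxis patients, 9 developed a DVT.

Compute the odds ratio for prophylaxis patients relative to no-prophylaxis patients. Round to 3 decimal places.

0.441

prophylaxis patients without the outcome: 241 − 9 = 232
no-prophylaxis patients with the outcome: 25 − 9 = 16
no-prophylaxis patients without the outcome: 198 − 16 = 182
odds, prophylaxis patients = 9/232 = 0.03879
odds, no-prophylaxis patients = 16/182 = 0.08791
OR = 0.03879 / 0.08791 = 0.441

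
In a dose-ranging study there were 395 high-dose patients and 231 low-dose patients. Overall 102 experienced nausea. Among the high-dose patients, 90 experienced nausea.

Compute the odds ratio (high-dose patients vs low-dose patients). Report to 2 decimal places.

OR: 5.39

high-dose patients without the outcome: 395 − 90 = 305
low-dose patients with the outcome: 102 − 90 = 12
low-dose patients without the outcome: 231 − 12 = 219
OR = (90 × 219) / (305 × 12) = 19710/3660 ≈ 5.39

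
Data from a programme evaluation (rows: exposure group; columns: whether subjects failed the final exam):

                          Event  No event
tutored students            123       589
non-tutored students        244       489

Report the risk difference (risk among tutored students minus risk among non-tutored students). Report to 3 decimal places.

-0.160

risk, tutored students = 123/712 = 0.1728
risk, non-tutored students = 244/733 = 0.3329
risk difference = 0.1728 − 0.3329 = -0.160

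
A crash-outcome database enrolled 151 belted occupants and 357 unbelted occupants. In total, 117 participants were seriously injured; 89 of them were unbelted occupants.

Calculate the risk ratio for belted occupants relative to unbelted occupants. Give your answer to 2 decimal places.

RR ≈ 0.74

belted occupants with the outcome: 117 − 89 = 28
belted occupants without the outcome: 151 − 28 = 123
unbelted occupants without the outcome: 357 − 89 = 268
risk, belted occupants = 28/151 = 0.1854
risk, unbelted occupants = 89/357 = 0.2493
RR = 0.1854 / 0.2493 = 0.74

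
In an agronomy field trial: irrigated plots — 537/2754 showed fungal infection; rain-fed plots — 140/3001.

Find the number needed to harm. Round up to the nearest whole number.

NNH: 7

risk, irrigated plots = 537/2754 = 0.194989
risk, rain-fed plots = 140/3001 = 0.046651
absolute risk difference = 0.148338
1 / 0.148338 = 6.741 → round up → 7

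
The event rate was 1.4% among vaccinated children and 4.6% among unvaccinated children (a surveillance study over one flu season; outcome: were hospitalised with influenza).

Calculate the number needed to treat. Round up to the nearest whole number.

NNT: 32

absolute risk difference = 0.032000
1 / 0.032000 = 31.250 → round up → 32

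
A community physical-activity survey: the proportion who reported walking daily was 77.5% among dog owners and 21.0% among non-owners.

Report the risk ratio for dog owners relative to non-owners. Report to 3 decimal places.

RR = 0.7750 / 0.2100 = 3.690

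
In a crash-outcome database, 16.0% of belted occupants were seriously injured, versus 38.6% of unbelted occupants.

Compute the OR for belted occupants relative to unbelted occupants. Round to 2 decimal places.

odds, belted occupants = 0.1600/0.8400 = 0.1905
odds, unbelted occupants = 0.3860/0.6140 = 0.6287
OR = 0.1905 / 0.6287 = 0.30

OR ≈ 0.30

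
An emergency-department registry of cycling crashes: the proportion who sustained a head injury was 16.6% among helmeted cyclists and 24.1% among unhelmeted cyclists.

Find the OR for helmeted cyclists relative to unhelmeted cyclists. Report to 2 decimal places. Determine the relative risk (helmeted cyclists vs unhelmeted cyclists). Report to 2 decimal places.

odds, helmeted cyclists = 0.1660/0.8340 = 0.1990
odds, unhelmeted cyclists = 0.2410/0.7590 = 0.3175
OR = 0.1990 / 0.3175 = 0.63
RR = 0.1660 / 0.2410 = 0.69

OR = 0.63; RR = 0.69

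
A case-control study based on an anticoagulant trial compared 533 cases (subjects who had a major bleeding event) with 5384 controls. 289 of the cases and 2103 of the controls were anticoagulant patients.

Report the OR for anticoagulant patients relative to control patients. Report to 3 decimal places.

OR = (289 × 3281) / (2103 × 244) = 948209/513132 ≈ 1.848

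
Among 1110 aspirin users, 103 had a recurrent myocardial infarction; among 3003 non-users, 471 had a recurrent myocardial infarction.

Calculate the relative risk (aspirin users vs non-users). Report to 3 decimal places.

RR: 0.592

risk, aspirin users = 103/1110 = 0.0928
risk, non-users = 471/3003 = 0.1568
RR = 0.0928 / 0.1568 = 0.592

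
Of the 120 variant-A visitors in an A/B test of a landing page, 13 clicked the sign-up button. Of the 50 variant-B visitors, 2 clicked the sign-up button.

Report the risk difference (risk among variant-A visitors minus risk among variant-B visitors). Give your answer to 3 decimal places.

risk, variant-A visitors = 13/120 = 0.10833
risk, variant-B visitors = 2/50 = 0.04000
risk difference = 0.10833 − 0.04000 = 0.068

RD ≈ 0.068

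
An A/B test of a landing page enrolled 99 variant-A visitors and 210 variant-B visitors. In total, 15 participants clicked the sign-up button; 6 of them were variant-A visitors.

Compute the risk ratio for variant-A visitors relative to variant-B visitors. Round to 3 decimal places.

variant-A visitors without the outcome: 99 − 6 = 93
variant-B visitors with the outcome: 15 − 6 = 9
variant-B visitors without the outcome: 210 − 9 = 201
risk, variant-A visitors = 6/99 = 0.06061
risk, variant-B visitors = 9/210 = 0.04286
RR = 0.06061 / 0.04286 = 1.414

RR ≈ 1.414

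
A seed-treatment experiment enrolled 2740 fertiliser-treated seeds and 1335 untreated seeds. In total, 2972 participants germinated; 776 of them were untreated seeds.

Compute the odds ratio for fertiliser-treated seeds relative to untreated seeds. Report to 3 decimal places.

fertiliser-treated seeds with the outcome: 2972 − 776 = 2196
fertiliser-treated seeds without the outcome: 2740 − 2196 = 544
untreated seeds without the outcome: 1335 − 776 = 559
OR = (2196 × 559) / (544 × 776) = 1227564/422144 ≈ 2.908

2.908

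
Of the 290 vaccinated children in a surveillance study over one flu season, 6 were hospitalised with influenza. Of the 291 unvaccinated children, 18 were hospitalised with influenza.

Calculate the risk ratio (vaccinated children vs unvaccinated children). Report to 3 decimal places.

RR ≈ 0.334

risk, vaccinated children = 6/290 = 0.02069
risk, unvaccinated children = 18/291 = 0.06186
RR = 0.02069 / 0.06186 = 0.334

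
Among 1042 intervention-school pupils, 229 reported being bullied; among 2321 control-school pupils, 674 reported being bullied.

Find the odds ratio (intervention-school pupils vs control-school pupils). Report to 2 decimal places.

odds, intervention-school pupils = 229/813 = 0.2817
odds, control-school pupils = 674/1647 = 0.4092
OR = 0.2817 / 0.4092 = 0.69

OR: 0.69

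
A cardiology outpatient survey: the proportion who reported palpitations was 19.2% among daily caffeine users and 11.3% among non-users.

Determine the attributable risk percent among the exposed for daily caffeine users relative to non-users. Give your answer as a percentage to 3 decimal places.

AR% = (0.1920 − 0.1130) / 0.1920 = 0.4115 → 41.146%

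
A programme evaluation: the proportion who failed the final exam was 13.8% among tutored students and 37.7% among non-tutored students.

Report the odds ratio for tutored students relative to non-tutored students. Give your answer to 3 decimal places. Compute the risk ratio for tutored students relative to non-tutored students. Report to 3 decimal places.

odds, tutored students = 0.1380/0.8620 = 0.1601
odds, non-tutored students = 0.3770/0.6230 = 0.6051
OR = 0.1601 / 0.6051 = 0.265
RR = 0.1380 / 0.3770 = 0.366

OR = 0.265; RR = 0.366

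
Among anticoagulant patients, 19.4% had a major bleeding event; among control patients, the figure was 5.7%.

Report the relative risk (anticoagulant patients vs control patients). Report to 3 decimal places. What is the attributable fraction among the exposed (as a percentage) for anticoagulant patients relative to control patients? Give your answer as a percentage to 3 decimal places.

RR = 3.404; AR% = 70.619%

RR = 0.1940 / 0.0570 = 3.404
AR% = (0.1940 − 0.0570) / 0.1940 = 0.7062 → 70.619%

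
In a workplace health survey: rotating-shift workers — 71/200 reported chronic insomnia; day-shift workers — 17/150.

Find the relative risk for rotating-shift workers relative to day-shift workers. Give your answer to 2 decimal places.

3.13

risk, rotating-shift workers = 71/200 = 0.3550
risk, day-shift workers = 17/150 = 0.1133
RR = 0.3550 / 0.1133 = 3.13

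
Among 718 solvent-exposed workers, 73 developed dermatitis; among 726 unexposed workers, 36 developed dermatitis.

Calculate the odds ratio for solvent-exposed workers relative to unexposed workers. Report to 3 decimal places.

OR: 2.169

odds, solvent-exposed workers = 73/645 = 0.11318
odds, unexposed workers = 36/690 = 0.05217
OR = 0.11318 / 0.05217 = 2.169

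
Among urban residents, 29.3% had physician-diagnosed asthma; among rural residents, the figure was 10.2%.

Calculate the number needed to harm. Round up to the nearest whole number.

6

absolute risk difference = 0.191000
1 / 0.191000 = 5.236 → round up → 6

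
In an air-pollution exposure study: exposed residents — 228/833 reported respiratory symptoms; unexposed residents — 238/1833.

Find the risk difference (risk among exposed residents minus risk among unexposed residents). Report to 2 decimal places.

risk, exposed residents = 228/833 = 0.2737
risk, unexposed residents = 238/1833 = 0.1298
risk difference = 0.2737 − 0.1298 = 0.14

RD: 0.14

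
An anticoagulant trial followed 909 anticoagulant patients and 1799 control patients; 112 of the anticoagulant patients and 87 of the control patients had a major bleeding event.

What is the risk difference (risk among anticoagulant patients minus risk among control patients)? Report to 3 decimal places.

RD = 0.075

risk, anticoagulant patients = 112/909 = 0.12321
risk, control patients = 87/1799 = 0.04836
risk difference = 0.12321 − 0.04836 = 0.075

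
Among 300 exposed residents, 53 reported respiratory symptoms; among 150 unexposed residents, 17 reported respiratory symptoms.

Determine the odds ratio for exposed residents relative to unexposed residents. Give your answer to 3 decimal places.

odds, exposed residents = 53/247 = 0.2146
odds, unexposed residents = 17/133 = 0.1278
OR = 0.2146 / 0.1278 = 1.679

1.679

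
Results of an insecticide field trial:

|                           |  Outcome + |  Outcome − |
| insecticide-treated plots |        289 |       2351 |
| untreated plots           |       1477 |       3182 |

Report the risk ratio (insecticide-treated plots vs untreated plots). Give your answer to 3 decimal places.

RR = 0.345

risk, insecticide-treated plots = 289/2640 = 0.1095
risk, untreated plots = 1477/4659 = 0.3170
RR = 0.1095 / 0.3170 = 0.345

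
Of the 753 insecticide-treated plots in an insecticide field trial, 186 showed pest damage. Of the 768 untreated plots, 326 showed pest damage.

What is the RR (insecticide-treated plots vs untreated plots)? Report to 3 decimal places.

0.582

risk, insecticide-treated plots = 186/753 = 0.2470
risk, untreated plots = 326/768 = 0.4245
RR = 0.2470 / 0.4245 = 0.582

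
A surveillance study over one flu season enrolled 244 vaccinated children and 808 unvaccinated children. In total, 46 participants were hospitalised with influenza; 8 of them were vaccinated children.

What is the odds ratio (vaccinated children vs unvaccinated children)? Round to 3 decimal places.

vaccinated children without the outcome: 244 − 8 = 236
unvaccinated children with the outcome: 46 − 8 = 38
unvaccinated children without the outcome: 808 − 38 = 770
OR = (8 × 770) / (236 × 38) = 6160/8968 ≈ 0.687

OR ≈ 0.687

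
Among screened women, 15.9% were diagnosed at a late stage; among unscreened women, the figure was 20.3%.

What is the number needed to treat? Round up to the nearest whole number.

NNT = 23

absolute risk difference = 0.044000
1 / 0.044000 = 22.727 → round up → 23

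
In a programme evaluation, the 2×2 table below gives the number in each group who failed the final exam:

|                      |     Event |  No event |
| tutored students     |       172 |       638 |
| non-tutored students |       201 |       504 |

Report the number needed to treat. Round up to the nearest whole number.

14

risk, tutored students = 172/810 = 0.212346
risk, non-tutored students = 201/705 = 0.285106
absolute risk difference = 0.072761
1 / 0.072761 = 13.744 → round up → 14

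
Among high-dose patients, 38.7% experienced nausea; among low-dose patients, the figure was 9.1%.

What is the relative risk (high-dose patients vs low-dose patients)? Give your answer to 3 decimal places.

RR = 0.3870 / 0.0910 = 4.253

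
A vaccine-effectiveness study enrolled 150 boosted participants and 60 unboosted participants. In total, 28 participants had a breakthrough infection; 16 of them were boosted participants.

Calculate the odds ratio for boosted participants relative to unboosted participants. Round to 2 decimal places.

OR ≈ 0.48

boosted participants without the outcome: 150 − 16 = 134
unboosted participants with the outcome: 28 − 16 = 12
unboosted participants without the outcome: 60 − 12 = 48
OR = (16 × 48) / (134 × 12) = 768/1608 ≈ 0.48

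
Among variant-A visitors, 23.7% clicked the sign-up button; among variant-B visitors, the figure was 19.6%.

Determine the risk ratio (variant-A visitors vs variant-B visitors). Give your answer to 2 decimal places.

RR = 0.2370 / 0.1960 = 1.21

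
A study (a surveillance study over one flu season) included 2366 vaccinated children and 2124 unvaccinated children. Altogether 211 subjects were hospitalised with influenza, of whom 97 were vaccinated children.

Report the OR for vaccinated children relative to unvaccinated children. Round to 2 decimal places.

0.75

vaccinated children without the outcome: 2366 − 97 = 2269
unvaccinated children with the outcome: 211 − 97 = 114
unvaccinated children without the outcome: 2124 − 114 = 2010
OR = (97 × 2010) / (2269 × 114) = 194970/258666 ≈ 0.75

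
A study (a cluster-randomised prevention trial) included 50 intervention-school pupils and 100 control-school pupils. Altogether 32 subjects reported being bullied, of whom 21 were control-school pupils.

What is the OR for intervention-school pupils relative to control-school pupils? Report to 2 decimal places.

intervention-school pupils with the outcome: 32 − 21 = 11
intervention-school pupils without the outcome: 50 − 11 = 39
control-school pupils without the outcome: 100 − 21 = 79
OR = (11 × 79) / (39 × 21) = 869/819 ≈ 1.06

OR = 1.06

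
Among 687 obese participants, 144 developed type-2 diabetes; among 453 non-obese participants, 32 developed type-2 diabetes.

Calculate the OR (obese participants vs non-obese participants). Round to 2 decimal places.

OR = (144 × 421) / (543 × 32) = 60624/17376 ≈ 3.49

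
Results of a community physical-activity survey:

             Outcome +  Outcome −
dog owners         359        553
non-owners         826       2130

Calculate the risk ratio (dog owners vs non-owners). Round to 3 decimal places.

RR = 1.409

risk, dog owners = 359/912 = 0.3936
risk, non-owners = 826/2956 = 0.2794
RR = 0.3936 / 0.2794 = 1.409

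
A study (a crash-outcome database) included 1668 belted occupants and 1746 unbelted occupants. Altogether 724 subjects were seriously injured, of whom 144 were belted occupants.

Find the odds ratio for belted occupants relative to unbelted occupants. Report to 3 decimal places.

OR = 0.190

belted occupants without the outcome: 1668 − 144 = 1524
unbelted occupants with the outcome: 724 − 144 = 580
unbelted occupants without the outcome: 1746 − 580 = 1166
odds, belted occupants = 144/1524 = 0.0945
odds, unbelted occupants = 580/1166 = 0.4974
OR = 0.0945 / 0.4974 = 0.190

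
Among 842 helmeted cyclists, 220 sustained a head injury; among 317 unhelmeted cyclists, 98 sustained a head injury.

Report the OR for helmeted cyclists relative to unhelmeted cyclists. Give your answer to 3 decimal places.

OR = (220 × 219) / (622 × 98) = 48180/60956 ≈ 0.790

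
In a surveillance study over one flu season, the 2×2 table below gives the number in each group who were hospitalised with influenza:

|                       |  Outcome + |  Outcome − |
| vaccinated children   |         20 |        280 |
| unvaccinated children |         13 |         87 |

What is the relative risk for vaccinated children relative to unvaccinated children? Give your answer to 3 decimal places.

risk, vaccinated children = 20/300 = 0.0667
risk, unvaccinated children = 13/100 = 0.1300
RR = 0.0667 / 0.1300 = 0.513

RR: 0.513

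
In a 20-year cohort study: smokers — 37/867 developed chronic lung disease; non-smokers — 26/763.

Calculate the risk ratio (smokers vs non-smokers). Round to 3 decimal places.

risk, smokers = 37/867 = 0.04268
risk, non-smokers = 26/763 = 0.03408
RR = 0.04268 / 0.03408 = 1.252

1.252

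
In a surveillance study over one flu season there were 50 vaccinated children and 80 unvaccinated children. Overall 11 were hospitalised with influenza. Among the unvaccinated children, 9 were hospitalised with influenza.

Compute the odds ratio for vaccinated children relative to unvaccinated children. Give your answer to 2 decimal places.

OR ≈ 0.33

vaccinated children with the outcome: 11 − 9 = 2
vaccinated children without the outcome: 50 − 2 = 48
unvaccinated children without the outcome: 80 − 9 = 71
odds, vaccinated children = 2/48 = 0.04167
odds, unvaccinated children = 9/71 = 0.12676
OR = 0.04167 / 0.12676 = 0.33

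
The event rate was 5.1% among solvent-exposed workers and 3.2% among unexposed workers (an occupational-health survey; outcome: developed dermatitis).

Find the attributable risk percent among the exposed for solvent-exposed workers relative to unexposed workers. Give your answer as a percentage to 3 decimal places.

AR% = (0.05100 − 0.03200) / 0.05100 = 0.3725 → 37.255%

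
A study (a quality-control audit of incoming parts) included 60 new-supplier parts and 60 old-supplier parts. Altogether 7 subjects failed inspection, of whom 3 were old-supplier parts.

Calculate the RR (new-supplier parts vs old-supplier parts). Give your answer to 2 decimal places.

1.33

new-supplier parts with the outcome: 7 − 3 = 4
new-supplier parts without the outcome: 60 − 4 = 56
old-supplier parts without the outcome: 60 − 3 = 57
risk, new-supplier parts = 4/60 = 0.0667
risk, old-supplier parts = 3/60 = 0.0500
RR = 0.0667 / 0.0500 = 1.33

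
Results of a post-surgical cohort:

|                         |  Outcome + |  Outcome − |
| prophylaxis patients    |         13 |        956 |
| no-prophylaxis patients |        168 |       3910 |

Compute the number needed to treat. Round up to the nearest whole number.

risk, prophylaxis patients = 13/969 = 0.013416
risk, no-prophylaxis patients = 168/4078 = 0.041197
absolute risk difference = 0.027781
1 / 0.027781 = 35.996 → round up → 36

NNT ≈ 36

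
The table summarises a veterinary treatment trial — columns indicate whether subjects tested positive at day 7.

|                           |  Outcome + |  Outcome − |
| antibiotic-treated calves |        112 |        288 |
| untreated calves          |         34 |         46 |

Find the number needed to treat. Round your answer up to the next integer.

NNT: 7

risk, antibiotic-treated calves = 112/400 = 0.280000
risk, untreated calves = 34/80 = 0.425000
absolute risk difference = 0.145000
1 / 0.145000 = 6.897 → round up → 7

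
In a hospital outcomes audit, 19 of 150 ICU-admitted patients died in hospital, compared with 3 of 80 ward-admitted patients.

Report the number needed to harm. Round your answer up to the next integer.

risk, ICU-admitted patients = 19/150 = 0.126667
risk, ward-admitted patients = 3/80 = 0.037500
absolute risk difference = 0.089167
1 / 0.089167 = 11.215 → round up → 12

NNH = 12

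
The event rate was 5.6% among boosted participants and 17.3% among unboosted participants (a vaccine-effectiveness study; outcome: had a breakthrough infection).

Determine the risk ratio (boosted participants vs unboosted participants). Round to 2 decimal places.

RR = 0.0560 / 0.1730 = 0.32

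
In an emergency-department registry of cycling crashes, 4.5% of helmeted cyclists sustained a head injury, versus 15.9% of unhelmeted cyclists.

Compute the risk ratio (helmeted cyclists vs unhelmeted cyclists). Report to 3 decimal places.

RR = 0.04500 / 0.15900 = 0.283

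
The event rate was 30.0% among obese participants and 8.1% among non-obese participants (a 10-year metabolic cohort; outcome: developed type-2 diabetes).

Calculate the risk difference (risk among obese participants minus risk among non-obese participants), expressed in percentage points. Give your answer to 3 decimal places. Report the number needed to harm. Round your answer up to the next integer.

risk difference = 0.3000 − 0.0810 = 0.2190 → 21.900 percentage points
absolute risk difference = 0.219000
1 / 0.219000 = 4.566 → round up → 5

RD = 21.900; NNH = 5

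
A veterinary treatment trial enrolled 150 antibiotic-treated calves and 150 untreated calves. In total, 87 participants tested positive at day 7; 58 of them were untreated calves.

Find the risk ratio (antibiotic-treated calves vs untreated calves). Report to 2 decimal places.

RR ≈ 0.50

antibiotic-treated calves with the outcome: 87 − 58 = 29
antibiotic-treated calves without the outcome: 150 − 29 = 121
untreated calves without the outcome: 150 − 58 = 92
risk, antibiotic-treated calves = 29/150 = 0.1933
risk, untreated calves = 58/150 = 0.3867
RR = 0.1933 / 0.3867 = 0.50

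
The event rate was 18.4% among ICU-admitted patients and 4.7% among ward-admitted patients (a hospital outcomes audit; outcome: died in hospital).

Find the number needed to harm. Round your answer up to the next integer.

NNH: 8

absolute risk difference = 0.137000
1 / 0.137000 = 7.299 → round up → 8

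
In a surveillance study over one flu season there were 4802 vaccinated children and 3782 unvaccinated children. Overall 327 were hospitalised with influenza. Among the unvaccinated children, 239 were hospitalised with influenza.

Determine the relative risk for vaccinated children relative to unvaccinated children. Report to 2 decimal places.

0.29

vaccinated children with the outcome: 327 − 239 = 88
vaccinated children without the outcome: 4802 − 88 = 4714
unvaccinated children without the outcome: 3782 − 239 = 3543
risk, vaccinated children = 88/4802 = 0.01833
risk, unvaccinated children = 239/3782 = 0.06319
RR = 0.01833 / 0.06319 = 0.29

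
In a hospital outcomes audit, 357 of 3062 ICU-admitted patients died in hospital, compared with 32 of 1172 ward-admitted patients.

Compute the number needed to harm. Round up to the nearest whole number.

12

risk, ICU-admitted patients = 357/3062 = 0.116590
risk, ward-admitted patients = 32/1172 = 0.027304
absolute risk difference = 0.089287
1 / 0.089287 = 11.200 → round up → 12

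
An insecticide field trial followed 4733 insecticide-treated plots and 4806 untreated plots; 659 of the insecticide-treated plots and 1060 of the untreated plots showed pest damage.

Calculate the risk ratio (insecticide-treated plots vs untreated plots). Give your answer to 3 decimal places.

risk, insecticide-treated plots = 659/4733 = 0.1392
risk, untreated plots = 1060/4806 = 0.2206
RR = 0.1392 / 0.2206 = 0.631

0.631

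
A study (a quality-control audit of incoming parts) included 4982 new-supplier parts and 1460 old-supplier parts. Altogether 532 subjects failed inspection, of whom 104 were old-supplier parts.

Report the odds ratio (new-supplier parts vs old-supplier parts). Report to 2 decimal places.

new-supplier parts with the outcome: 532 − 104 = 428
new-supplier parts without the outcome: 4982 − 428 = 4554
old-supplier parts without the outcome: 1460 − 104 = 1356
odds, new-supplier parts = 428/4554 = 0.0940
odds, old-supplier parts = 104/1356 = 0.0767
OR = 0.0940 / 0.0767 = 1.23

OR = 1.23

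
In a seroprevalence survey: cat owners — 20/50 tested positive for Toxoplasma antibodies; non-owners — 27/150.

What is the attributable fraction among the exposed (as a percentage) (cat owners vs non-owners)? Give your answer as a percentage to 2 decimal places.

AR% = 55.00%

risk, cat owners = 20/50 = 0.4000
risk, non-owners = 27/150 = 0.1800
AR% = (0.4000 − 0.1800) / 0.4000 = 0.5500 → 55.00%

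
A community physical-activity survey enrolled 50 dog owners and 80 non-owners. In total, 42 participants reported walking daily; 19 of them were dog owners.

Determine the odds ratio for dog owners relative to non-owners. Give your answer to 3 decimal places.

1.519

dog owners without the outcome: 50 − 19 = 31
non-owners with the outcome: 42 − 19 = 23
non-owners without the outcome: 80 − 23 = 57
OR = (19 × 57) / (31 × 23) = 1083/713 ≈ 1.519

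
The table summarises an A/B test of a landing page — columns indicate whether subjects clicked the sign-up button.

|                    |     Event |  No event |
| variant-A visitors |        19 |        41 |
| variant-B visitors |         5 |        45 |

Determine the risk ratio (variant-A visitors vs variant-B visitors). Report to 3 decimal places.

RR = 3.167

risk, variant-A visitors = 19/60 = 0.3167
risk, variant-B visitors = 5/50 = 0.1000
RR = 0.3167 / 0.1000 = 3.167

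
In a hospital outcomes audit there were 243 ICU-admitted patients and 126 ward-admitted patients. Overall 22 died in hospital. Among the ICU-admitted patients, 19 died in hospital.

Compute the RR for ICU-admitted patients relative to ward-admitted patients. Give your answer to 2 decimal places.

RR: 3.28

ICU-admitted patients without the outcome: 243 − 19 = 224
ward-admitted patients with the outcome: 22 − 19 = 3
ward-admitted patients without the outcome: 126 − 3 = 123
risk, ICU-admitted patients = 19/243 = 0.07819
risk, ward-admitted patients = 3/126 = 0.02381
RR = 0.07819 / 0.02381 = 3.28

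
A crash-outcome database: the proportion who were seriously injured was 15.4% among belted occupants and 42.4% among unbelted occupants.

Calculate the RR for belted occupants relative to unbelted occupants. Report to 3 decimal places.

RR = 0.1540 / 0.4240 = 0.363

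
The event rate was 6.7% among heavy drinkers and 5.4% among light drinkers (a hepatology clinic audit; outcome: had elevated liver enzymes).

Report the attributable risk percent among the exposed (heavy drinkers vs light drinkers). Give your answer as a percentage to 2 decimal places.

AR% = (0.0670 − 0.0540) / 0.0670 = 0.1940 → 19.40%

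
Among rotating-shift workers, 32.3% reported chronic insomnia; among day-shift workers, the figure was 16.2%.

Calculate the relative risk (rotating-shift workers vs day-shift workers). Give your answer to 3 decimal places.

RR = 0.3230 / 0.1620 = 1.994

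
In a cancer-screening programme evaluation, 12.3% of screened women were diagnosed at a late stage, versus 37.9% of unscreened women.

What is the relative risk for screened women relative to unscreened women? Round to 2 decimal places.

RR = 0.1230 / 0.3790 = 0.32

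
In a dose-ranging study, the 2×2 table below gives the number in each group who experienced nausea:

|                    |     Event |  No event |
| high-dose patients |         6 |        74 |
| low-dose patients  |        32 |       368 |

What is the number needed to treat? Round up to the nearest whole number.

NNT = 200

risk, high-dose patients = 6/80 = 0.075000
risk, low-dose patients = 32/400 = 0.080000
absolute risk difference = 0.005000
1 / 0.005000 = 200.000 → round up → 200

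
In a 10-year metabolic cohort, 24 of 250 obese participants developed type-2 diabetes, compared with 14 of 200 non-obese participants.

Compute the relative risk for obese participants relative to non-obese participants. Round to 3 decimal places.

RR: 1.371

risk, obese participants = 24/250 = 0.0960
risk, non-obese participants = 14/200 = 0.0700
RR = 0.0960 / 0.0700 = 1.371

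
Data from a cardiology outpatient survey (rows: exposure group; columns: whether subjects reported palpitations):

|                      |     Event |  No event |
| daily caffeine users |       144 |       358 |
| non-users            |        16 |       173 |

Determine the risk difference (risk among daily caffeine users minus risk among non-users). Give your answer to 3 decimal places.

risk, daily caffeine users = 144/502 = 0.2869
risk, non-users = 16/189 = 0.0847
risk difference = 0.2869 − 0.0847 = 0.202

RD ≈ 0.202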